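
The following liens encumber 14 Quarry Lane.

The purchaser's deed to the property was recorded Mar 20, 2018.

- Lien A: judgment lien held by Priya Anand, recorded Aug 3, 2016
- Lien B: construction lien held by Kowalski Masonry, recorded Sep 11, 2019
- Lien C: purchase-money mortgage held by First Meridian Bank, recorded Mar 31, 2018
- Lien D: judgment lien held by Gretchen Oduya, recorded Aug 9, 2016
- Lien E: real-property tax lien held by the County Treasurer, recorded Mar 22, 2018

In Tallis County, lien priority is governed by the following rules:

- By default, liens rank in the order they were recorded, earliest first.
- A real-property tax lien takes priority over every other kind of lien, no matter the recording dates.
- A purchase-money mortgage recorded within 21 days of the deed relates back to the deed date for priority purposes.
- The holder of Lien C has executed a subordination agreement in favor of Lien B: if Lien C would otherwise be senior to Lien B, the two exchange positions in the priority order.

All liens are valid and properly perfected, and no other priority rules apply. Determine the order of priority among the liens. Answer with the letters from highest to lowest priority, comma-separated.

E, A, D, B, C

First, effective dates: C was recorded within the 21-day window, so its effective date is the deed date Mar 20, 2018.
E is a real-property tax lien, so it outranks all other liens regardless of date.
Ordering the rest by effective date: A (Aug 3, 2016), D (Aug 9, 2016), C (Mar 20, 2018), B (Sep 11, 2019).
C is senior to B before the subordination, so the two trade places.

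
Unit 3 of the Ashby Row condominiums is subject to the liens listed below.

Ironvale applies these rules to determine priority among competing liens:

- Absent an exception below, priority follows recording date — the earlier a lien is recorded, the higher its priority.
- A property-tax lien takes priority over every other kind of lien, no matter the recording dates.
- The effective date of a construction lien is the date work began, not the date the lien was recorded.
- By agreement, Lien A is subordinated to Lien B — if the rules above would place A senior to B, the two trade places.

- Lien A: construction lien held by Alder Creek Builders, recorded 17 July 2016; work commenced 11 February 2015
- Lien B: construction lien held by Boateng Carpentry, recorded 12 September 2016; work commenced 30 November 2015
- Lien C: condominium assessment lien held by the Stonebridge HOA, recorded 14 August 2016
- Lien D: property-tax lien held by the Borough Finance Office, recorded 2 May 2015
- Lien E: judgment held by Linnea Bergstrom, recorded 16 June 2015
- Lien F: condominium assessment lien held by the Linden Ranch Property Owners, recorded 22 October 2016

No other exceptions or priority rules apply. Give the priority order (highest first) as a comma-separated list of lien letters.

D, B, E, A, C, F

First, effective dates: A is treated as recorded 11 February 2015, the work-commencement date; B's effective date is 30 November 2015, when work began.
D is a property-tax lien and takes priority over every other lien.
The other liens, earliest effective date first: A (11 February 2015), E (16 June 2015), B (30 November 2015), C (14 August 2016), F (22 October 2016).
A would otherwise be senior to B, so under the subordination agreement A and B exchange positions.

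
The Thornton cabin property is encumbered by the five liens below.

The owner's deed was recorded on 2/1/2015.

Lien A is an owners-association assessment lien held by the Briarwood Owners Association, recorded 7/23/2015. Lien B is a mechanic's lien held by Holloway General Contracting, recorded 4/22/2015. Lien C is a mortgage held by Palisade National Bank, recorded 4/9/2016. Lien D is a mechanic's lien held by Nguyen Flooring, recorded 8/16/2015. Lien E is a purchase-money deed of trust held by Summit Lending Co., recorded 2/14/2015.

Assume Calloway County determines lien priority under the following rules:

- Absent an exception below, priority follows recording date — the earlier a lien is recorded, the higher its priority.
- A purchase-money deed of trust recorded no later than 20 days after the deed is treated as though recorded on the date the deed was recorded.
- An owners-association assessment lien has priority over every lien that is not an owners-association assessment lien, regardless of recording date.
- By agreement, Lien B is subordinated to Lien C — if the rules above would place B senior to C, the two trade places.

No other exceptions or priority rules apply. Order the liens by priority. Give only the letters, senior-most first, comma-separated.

A, E, C, D, B

First, effective dates: E was recorded within the 20-day window, so its effective date is the deed date 2/1/2015.
A, as an owners-association assessment lien, has superpriority and ranks first.
The other liens, earliest effective date first: E (2/1/2015), B (4/22/2015), D (8/16/2015), C (4/9/2016).
B would otherwise be senior to C, so under the subordination agreement B and C exchange positions.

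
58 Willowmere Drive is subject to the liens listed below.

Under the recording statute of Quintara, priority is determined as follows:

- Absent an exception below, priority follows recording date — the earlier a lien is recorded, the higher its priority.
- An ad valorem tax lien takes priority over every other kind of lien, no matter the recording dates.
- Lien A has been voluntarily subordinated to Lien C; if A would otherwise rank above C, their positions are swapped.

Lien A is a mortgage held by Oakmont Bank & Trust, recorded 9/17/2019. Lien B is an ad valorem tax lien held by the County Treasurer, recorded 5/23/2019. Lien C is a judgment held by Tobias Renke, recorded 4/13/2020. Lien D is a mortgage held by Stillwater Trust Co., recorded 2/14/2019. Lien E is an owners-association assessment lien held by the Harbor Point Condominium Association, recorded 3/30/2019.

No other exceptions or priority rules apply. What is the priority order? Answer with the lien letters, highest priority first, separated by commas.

B, D, E, C, A

B is an ad valorem tax lien and takes priority over every other lien.
Remaining liens by effective date: D (2/14/2019), E (3/30/2019), A (9/17/2019), C (4/13/2020).
Because A would otherwise rank above C, the subordination swaps them.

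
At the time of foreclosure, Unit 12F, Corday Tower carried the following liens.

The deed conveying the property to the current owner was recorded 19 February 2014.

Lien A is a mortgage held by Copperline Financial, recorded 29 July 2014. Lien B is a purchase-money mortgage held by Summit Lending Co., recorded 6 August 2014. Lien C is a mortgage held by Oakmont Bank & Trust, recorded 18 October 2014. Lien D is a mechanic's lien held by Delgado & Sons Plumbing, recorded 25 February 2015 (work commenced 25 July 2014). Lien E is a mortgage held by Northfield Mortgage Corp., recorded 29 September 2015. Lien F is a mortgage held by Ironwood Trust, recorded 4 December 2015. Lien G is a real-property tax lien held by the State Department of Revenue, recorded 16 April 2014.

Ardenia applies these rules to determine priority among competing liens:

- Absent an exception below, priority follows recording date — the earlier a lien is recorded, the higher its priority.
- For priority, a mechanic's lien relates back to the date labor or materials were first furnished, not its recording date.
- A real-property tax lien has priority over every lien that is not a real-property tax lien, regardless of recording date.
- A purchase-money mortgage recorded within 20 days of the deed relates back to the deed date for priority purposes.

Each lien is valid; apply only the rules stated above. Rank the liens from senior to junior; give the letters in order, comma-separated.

Effective dates after the stated exceptions: B was recorded 168 days after the deed, outside the 20-day window, so it keeps its recording date; D's effective date is 25 July 2014, when work began.
G is a real-property tax lien, so it outranks all other liens regardless of date.
Among the remaining liens, by effective date: D (25 July 2014), A (29 July 2014), B (6 August 2014), C (18 October 2014), E (29 September 2015), F (4 December 2015).

G, D, A, B, C, E, F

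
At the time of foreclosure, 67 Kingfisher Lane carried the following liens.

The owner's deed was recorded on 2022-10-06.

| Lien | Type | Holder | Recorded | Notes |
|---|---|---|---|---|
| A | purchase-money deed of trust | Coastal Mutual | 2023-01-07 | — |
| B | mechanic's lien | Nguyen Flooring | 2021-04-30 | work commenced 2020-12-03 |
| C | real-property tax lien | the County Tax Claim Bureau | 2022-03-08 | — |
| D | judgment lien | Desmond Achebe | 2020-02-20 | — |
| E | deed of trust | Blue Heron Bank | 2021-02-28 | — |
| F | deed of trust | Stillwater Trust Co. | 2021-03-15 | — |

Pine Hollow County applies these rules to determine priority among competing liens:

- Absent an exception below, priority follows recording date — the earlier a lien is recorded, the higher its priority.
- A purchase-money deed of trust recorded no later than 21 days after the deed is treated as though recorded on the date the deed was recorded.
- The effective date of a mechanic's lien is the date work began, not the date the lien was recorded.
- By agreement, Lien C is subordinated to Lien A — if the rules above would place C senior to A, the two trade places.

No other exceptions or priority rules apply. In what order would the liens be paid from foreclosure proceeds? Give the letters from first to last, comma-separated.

Effective dates: A was recorded 93 days after the deed, outside the 21-day window, so it keeps its recording date; B is treated as recorded 2020-12-03, the work-commencement date.
By effective date, earliest first: D (2020-02-20), B (2020-12-03), E (2021-02-28), F (2021-03-15), C (2022-03-08), A (2023-01-07).
The subordination applies — C was senior to A — so C and A swap.

D, B, E, F, A, C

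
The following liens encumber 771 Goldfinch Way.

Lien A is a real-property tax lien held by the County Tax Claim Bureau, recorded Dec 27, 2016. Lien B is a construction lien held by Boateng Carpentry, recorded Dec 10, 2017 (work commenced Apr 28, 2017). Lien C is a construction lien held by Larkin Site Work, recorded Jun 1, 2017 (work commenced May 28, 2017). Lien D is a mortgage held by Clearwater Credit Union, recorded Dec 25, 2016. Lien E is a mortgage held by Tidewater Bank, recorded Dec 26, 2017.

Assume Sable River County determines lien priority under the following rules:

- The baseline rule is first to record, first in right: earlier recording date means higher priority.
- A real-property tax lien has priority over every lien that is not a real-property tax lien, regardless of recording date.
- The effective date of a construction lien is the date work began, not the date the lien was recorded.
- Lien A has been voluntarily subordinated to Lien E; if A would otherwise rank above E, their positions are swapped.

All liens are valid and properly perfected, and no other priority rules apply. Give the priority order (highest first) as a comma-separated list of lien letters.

E, D, B, C, A

Adjusting effective dates: B's effective date is Apr 28, 2017, when work began; C's effective date is May 28, 2017, when work began.
As a real-property tax lien, A is senior to every other lien.
Ordering the rest by effective date: D (Dec 25, 2016), B (Apr 28, 2017), C (May 28, 2017), E (Dec 26, 2017).
Because A would otherwise rank above E, the subordination swaps them.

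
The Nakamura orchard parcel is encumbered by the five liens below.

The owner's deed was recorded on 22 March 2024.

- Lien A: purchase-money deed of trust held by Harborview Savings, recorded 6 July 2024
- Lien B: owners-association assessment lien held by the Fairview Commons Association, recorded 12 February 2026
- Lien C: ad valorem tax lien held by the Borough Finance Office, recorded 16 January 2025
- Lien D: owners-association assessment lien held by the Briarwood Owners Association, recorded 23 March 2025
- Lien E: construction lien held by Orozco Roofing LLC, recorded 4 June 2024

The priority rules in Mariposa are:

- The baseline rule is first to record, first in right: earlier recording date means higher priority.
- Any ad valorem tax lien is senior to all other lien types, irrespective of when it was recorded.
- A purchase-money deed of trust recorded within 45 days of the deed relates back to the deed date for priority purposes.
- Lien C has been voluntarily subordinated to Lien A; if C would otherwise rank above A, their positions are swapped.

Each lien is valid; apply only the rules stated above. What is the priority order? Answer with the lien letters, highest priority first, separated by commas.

A, E, C, D, B

Effective dates after the stated exceptions: A was recorded 106 days after the deed — beyond 45 days — so no relation-back applies.
As an ad valorem tax lien, C is senior to every other lien.
Among the remaining liens, by effective date: E (4 June 2024), A (6 July 2024), D (23 March 2025), B (12 February 2026).
The subordination applies — C was senior to A — so C and A swap.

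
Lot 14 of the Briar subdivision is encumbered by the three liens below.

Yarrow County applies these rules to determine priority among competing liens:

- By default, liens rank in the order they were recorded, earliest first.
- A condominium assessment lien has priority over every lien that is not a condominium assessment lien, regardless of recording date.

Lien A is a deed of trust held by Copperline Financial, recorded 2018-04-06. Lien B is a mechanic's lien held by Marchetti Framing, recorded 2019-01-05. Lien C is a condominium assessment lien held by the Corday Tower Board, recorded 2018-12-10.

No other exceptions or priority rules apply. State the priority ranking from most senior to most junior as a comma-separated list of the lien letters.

C, A, B

C is a condominium assessment lien, so it outranks all other liens regardless of date.
Among the remaining liens, by effective date: A (2018-04-06), B (2019-01-05).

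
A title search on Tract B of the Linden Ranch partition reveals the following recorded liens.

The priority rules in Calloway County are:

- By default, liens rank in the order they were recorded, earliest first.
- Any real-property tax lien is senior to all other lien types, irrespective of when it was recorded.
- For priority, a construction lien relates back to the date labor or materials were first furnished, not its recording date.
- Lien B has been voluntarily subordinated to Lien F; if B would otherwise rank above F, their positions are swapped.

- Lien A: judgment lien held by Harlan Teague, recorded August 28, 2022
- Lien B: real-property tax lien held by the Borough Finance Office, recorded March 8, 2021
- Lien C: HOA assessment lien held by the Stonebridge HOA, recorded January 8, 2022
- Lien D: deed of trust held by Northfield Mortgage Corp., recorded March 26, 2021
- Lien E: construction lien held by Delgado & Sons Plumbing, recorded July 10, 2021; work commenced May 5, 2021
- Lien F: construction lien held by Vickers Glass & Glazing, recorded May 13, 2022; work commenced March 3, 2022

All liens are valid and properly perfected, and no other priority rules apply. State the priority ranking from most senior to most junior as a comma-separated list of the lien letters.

First, effective dates: E relates back to May 5, 2021 (work commenced); F's effective date is March 3, 2022, when work began.
B is a real-property tax lien, so it outranks all other liens regardless of date.
Remaining liens by effective date: D (March 26, 2021), E (May 5, 2021), C (January 8, 2022), F (March 3, 2022), A (August 28, 2022).
B is senior to F before the subordination, so the two trade places.

F, D, E, C, B, A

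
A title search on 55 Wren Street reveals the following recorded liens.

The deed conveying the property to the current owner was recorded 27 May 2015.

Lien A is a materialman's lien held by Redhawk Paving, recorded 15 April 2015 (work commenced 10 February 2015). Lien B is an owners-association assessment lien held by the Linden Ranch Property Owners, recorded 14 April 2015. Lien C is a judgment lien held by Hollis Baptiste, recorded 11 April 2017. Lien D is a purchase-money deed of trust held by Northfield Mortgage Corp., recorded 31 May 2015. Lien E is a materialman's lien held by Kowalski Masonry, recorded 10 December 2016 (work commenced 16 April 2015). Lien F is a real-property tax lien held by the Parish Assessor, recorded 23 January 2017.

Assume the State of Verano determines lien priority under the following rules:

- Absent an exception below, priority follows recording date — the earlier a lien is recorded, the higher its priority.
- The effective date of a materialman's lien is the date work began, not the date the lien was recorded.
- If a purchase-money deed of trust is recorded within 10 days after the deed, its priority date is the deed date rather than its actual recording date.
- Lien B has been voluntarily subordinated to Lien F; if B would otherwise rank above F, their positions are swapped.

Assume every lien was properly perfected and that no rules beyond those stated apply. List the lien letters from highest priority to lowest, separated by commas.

A, F, E, D, B, C

Effective dates after the stated exceptions: A is treated as recorded 10 February 2015, the work-commencement date; D's effective date is the deed date, 27 May 2015; E is treated as recorded 16 April 2015, the work-commencement date.
Sorted by effective date: A (10 February 2015), B (14 April 2015), E (16 April 2015), D (27 May 2015), F (23 January 2017), C (11 April 2017).
The subordination applies — B was senior to F — so B and F swap.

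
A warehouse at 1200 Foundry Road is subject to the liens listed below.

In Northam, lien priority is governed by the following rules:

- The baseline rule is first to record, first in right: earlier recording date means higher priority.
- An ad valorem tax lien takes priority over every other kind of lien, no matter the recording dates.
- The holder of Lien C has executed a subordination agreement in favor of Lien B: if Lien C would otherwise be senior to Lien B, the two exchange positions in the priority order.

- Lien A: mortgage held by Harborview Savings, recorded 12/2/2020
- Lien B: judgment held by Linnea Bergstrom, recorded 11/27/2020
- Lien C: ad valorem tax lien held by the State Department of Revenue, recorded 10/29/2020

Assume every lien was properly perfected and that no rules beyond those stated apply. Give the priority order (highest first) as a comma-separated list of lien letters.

C, as an ad valorem tax lien, has superpriority and ranks first.
Remaining liens by effective date: B (11/27/2020), A (12/2/2020).
C is senior to B before the subordination, so the two trade places.

B, C, A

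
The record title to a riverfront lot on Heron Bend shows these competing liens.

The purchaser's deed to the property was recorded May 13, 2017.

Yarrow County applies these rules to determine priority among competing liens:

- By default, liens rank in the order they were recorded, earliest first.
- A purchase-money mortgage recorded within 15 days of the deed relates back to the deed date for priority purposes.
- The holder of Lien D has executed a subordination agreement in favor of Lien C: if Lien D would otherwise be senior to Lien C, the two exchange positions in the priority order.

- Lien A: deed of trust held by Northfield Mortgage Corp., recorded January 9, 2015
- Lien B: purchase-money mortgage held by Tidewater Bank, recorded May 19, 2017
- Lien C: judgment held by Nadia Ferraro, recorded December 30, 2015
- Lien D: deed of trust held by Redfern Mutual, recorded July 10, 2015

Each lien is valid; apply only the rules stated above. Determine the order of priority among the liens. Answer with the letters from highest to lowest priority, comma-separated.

Effective dates: B's effective date is the deed date, May 13, 2017.
Sorted by effective date: A (January 9, 2015), D (July 10, 2015), C (December 30, 2015), B (May 13, 2017).
D is senior to C before the subordination, so the two trade places.

A, C, D, B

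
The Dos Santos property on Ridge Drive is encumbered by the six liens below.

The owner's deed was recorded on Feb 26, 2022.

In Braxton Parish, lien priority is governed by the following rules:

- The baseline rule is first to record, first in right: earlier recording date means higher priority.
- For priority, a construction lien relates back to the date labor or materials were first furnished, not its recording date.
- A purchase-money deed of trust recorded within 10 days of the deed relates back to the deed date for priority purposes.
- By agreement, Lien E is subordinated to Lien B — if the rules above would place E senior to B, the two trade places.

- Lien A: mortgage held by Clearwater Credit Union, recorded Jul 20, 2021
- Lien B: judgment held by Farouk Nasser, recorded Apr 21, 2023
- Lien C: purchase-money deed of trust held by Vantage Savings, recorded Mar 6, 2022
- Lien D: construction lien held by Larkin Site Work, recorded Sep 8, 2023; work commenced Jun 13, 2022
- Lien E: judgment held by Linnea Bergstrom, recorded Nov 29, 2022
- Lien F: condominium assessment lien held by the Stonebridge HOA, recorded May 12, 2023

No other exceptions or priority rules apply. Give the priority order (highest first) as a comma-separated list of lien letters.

Adjusting effective dates: C's effective date is the deed date, Feb 26, 2022; D relates back to Jun 13, 2022 (work commenced).
Ordering by effective date: A (Jul 20, 2021), C (Feb 26, 2022), D (Jun 13, 2022), E (Nov 29, 2022), B (Apr 21, 2023), F (May 12, 2023).
The subordination applies — E was senior to B — so E and B swap.

A, C, D, B, E, F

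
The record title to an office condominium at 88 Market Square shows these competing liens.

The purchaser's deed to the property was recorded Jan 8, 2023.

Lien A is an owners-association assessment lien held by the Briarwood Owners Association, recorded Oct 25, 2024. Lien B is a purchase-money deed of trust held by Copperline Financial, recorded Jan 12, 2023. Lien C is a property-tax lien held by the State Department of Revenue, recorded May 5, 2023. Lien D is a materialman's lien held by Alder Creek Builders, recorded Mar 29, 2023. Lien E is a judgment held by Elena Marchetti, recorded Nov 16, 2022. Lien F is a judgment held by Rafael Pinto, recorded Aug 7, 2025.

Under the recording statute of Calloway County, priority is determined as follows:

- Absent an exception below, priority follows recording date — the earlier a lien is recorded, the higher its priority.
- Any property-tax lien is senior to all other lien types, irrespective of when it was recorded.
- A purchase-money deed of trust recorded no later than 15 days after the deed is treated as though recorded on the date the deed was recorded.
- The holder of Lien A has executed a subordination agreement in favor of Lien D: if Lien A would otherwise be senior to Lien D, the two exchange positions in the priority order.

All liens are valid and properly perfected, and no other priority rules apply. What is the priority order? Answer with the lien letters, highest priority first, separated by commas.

C, E, B, D, A, F

Effective dates after the stated exceptions: B was recorded within the 15-day window, so its effective date is the deed date Jan 8, 2023.
As a property-tax lien, C is senior to every other lien.
Among the remaining liens, by effective date: E (Nov 16, 2022), B (Jan 8, 2023), D (Mar 29, 2023), A (Oct 25, 2024), F (Aug 7, 2025).
Since A is not senior to D, the subordination leaves the order unchanged.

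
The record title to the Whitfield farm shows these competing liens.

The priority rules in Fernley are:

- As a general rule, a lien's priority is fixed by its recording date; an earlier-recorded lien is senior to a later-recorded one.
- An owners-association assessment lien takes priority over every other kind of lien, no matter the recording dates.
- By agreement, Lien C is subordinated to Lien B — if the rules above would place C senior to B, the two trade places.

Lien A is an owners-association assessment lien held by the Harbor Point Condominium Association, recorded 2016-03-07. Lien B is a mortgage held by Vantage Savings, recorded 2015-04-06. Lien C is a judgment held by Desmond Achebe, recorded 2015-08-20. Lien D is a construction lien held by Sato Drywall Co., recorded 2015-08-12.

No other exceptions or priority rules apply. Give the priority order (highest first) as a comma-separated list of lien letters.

As an owners-association assessment lien, A is senior to every other lien.
Ordering the rest by effective date: B (2015-04-06), D (2015-08-12), C (2015-08-20).
C already ranks below B; the subordination has no effect.

A, B, D, C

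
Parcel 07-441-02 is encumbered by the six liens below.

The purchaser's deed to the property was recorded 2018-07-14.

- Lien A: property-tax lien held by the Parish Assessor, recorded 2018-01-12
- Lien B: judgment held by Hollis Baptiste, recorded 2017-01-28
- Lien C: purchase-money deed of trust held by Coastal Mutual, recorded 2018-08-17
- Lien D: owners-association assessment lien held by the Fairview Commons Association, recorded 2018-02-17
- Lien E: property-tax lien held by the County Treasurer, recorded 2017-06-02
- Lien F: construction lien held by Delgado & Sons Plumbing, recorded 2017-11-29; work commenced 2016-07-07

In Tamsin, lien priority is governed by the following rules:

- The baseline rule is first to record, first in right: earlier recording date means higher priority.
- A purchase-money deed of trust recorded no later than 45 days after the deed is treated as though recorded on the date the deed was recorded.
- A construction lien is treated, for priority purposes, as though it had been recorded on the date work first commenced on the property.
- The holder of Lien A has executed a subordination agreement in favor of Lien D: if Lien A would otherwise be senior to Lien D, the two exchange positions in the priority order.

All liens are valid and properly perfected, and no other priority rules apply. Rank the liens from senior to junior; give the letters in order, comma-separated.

F, B, E, D, A, C

Effective dates after the stated exceptions: C relates back to the deed date 2018-07-14; F is treated as recorded 2016-07-07, the work-commencement date.
By effective date, earliest first: F (2016-07-07), B (2017-01-28), E (2017-06-02), A (2018-01-12), D (2018-02-17), C (2018-07-14).
A would otherwise be senior to D, so under the subordination agreement A and D exchange positions.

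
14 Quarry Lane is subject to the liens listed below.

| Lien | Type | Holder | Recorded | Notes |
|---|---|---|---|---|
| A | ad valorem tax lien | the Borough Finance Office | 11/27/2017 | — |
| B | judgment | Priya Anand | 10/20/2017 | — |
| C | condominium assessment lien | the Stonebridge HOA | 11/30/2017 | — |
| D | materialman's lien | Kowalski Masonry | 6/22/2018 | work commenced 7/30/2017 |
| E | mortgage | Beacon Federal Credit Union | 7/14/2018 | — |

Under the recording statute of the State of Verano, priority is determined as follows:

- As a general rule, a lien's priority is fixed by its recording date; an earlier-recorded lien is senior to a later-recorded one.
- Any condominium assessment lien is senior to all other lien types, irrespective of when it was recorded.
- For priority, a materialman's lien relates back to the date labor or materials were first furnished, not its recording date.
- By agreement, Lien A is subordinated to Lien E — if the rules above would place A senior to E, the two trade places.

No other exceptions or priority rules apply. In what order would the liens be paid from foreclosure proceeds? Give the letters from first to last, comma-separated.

C, D, B, E, A

Effective dates: D relates back to 7/30/2017 (work commenced).
C is a condominium assessment lien and takes priority over every other lien.
Ordering the rest by effective date: D (7/30/2017), B (10/20/2017), A (11/27/2017), E (7/14/2018).
Because A would otherwise rank above E, the subordination swaps them.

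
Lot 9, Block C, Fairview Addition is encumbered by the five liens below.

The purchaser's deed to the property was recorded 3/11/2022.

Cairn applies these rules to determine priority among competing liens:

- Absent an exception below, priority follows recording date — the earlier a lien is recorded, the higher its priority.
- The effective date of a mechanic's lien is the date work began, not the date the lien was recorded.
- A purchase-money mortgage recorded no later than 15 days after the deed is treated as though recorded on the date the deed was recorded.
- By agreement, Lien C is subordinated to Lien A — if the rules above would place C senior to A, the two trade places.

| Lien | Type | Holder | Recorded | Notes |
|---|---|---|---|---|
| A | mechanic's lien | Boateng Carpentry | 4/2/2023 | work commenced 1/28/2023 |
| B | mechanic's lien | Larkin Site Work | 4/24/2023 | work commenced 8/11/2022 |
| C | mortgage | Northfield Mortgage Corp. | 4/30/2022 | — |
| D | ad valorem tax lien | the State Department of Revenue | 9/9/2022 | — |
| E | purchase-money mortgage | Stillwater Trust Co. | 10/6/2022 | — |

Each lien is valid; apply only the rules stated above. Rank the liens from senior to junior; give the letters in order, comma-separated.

Adjusting effective dates: A's effective date is 1/28/2023, when work began; B's effective date is 8/11/2022, when work began; E was recorded 209 days after the deed, outside the 15-day window, so it keeps its recording date.
Sorted by effective date: C (4/30/2022), B (8/11/2022), D (9/9/2022), E (10/6/2022), A (1/28/2023).
C is senior to A before the subordination, so the two trade places.

A, B, D, E, C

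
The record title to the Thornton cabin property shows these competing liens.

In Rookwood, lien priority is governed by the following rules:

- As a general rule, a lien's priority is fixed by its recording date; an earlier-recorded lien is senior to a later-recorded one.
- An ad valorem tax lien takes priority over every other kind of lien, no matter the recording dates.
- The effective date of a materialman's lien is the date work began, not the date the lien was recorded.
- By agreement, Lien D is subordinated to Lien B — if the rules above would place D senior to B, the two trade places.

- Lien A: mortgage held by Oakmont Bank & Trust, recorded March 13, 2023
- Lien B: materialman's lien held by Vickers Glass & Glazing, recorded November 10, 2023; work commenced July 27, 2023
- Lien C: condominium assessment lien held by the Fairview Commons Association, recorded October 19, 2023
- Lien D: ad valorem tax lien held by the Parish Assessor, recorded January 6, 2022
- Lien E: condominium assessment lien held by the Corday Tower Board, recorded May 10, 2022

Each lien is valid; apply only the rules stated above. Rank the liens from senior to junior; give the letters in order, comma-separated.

Adjusting effective dates: B's effective date is July 27, 2023, when work began.
D, as an ad valorem tax lien, has superpriority and ranks first.
Remaining liens by effective date: E (May 10, 2022), A (March 13, 2023), B (July 27, 2023), C (October 19, 2023).
D would otherwise be senior to B, so under the subordination agreement D and B exchange positions.

B, E, A, D, C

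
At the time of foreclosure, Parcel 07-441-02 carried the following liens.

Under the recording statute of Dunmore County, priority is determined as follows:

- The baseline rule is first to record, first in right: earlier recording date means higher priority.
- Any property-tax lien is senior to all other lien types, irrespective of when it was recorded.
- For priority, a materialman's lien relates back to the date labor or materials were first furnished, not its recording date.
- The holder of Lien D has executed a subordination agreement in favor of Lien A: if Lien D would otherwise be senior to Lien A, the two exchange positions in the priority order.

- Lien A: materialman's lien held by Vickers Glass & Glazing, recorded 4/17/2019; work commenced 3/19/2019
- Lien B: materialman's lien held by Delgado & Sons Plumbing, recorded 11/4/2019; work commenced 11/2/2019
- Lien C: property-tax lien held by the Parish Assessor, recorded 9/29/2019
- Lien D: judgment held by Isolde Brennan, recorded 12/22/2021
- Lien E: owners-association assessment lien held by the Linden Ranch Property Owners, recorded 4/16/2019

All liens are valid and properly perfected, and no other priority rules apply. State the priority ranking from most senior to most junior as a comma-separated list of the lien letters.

C, A, E, B, D

First, effective dates: A relates back to 3/19/2019 (work commenced); B's effective date is 11/2/2019, when work began.
C is a property-tax lien, so it outranks all other liens regardless of date.
Ordering the rest by effective date: A (3/19/2019), E (4/16/2019), B (11/2/2019), D (12/22/2021).
Since D is not senior to A, the subordination leaves the order unchanged.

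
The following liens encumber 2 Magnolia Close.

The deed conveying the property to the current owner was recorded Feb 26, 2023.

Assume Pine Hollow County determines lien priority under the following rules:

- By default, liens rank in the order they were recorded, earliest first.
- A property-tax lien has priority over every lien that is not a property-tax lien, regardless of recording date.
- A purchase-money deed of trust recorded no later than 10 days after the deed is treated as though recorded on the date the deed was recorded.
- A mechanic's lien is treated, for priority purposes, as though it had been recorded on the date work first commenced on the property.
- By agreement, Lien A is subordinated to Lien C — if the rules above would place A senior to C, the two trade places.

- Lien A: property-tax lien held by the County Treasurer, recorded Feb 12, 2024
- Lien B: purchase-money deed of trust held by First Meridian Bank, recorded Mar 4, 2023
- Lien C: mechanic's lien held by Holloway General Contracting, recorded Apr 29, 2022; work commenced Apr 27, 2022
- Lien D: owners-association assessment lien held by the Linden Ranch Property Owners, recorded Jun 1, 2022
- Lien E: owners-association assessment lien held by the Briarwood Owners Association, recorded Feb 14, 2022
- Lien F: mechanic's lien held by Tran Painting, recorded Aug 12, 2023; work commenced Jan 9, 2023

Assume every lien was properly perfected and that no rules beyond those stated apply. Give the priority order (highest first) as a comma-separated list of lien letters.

C, E, A, D, F, B

First, effective dates: B was recorded within the 10-day window, so its effective date is the deed date Feb 26, 2023; C relates back to Apr 27, 2022 (work commenced); F relates back to Jan 9, 2023 (work commenced).
A is a property-tax lien, so it outranks all other liens regardless of date.
Ordering the rest by effective date: E (Feb 14, 2022), C (Apr 27, 2022), D (Jun 1, 2022), F (Jan 9, 2023), B (Feb 26, 2023).
A would otherwise be senior to C, so under the subordination agreement A and C exchange positions.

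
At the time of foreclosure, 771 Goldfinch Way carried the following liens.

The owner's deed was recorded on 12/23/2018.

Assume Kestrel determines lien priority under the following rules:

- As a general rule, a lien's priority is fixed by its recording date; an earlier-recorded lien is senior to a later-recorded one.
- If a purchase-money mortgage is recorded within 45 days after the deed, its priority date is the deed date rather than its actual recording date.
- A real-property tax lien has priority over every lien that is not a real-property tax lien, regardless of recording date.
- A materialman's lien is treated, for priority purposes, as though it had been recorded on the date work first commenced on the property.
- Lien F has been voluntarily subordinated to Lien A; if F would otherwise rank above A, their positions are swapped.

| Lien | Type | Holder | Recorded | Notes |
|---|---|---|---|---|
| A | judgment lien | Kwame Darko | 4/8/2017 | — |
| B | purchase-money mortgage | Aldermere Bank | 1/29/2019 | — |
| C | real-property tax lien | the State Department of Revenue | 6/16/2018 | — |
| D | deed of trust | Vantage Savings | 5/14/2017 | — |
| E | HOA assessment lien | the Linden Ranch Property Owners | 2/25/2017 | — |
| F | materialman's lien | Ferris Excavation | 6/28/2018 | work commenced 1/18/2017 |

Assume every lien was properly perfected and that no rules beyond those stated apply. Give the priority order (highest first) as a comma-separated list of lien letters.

Adjusting effective dates: B relates back to the deed date 12/23/2018; F relates back to 1/18/2017 (work commenced).
As a real-property tax lien, C is senior to every other lien.
Among the remaining liens, by effective date: F (1/18/2017), E (2/25/2017), A (4/8/2017), D (5/14/2017), B (12/23/2018).
F is senior to A before the subordination, so the two trade places.

C, A, E, F, D, B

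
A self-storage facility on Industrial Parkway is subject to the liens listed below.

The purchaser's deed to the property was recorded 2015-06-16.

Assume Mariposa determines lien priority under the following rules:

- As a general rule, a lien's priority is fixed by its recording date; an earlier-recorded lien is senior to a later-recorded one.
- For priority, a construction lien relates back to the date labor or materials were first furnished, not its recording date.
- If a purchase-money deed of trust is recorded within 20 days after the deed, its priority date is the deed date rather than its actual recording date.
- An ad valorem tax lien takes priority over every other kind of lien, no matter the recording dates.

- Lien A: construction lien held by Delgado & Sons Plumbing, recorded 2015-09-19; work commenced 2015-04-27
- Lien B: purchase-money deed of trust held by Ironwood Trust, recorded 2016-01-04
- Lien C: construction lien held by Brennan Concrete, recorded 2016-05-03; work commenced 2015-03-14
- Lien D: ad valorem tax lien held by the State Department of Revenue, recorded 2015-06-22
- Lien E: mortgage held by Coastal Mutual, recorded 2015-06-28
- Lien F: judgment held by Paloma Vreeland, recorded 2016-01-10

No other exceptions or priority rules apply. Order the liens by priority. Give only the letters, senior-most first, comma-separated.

D, C, A, E, B, F

First, effective dates: A relates back to 2015-04-27 (work commenced); B was recorded 202 days after the deed, outside the 20-day window, so it keeps its recording date; C's effective date is 2015-03-14, when work began.
D is an ad valorem tax lien and takes priority over every other lien.
The other liens, earliest effective date first: C (2015-03-14), A (2015-04-27), E (2015-06-28), B (2016-01-04), F (2016-01-10).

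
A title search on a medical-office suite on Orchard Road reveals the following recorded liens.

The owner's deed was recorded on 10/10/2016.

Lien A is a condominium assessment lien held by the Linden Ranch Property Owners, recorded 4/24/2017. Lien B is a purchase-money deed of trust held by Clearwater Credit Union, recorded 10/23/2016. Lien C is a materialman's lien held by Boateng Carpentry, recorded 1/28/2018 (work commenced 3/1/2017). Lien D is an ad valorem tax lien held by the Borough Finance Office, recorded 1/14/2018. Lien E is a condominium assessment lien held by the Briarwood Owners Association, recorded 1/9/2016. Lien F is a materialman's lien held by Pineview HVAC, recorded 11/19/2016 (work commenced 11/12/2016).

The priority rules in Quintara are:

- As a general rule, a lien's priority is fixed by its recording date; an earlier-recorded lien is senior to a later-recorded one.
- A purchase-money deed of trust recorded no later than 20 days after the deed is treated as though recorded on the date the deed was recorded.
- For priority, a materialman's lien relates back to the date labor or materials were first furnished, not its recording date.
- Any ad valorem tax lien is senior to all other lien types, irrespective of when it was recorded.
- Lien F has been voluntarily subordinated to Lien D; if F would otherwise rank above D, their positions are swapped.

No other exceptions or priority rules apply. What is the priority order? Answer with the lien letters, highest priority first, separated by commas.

Effective dates after the stated exceptions: B was recorded within the 20-day window, so its effective date is the deed date 10/10/2016; C is treated as recorded 3/1/2017, the work-commencement date; F relates back to 11/12/2016 (work commenced).
D, as an ad valorem tax lien, has superpriority and ranks first.
The other liens, earliest effective date first: E (1/9/2016), B (10/10/2016), F (11/12/2016), C (3/1/2017), A (4/24/2017).
F already ranks below D; the subordination has no effect.

D, E, B, F, C, A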